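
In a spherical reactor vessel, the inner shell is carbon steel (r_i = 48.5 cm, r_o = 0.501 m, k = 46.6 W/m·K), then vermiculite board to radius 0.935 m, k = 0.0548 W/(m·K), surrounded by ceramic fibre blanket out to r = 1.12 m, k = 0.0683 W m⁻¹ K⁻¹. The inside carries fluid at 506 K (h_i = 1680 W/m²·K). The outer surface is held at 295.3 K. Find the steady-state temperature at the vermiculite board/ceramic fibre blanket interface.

Resistance network (inner→outer):
  R_conv,in = 1/(4πr²h) = 1/(4π·0.485²·1680) = 2.014×10^-4 K/W
  R_carbon steel = (1/0.485 − 1/0.501)/(4πk) = 0.06585/(4π·46.6) = 1.124×10^-4 K/W
  R_vermiculite board = (1/0.501 − 1/0.935)/(4πk) = 0.9265/(4π·0.0548) = 1.345 K/W
  R_ceramic fibre blanket = (1/0.935 − 1/1.12)/(4πk) = 0.1767/(4π·0.0683) = 0.2058 K/W
ΣR = 2.014×10^-4 + 1.124×10^-4 + 1.345 + 0.2058 = 1.551 K/W
Q = ΔT/ΣR = (506 K − 295.3 K)/1.551 = 135.8 W
From the inner boundary to the vermiculite board/ceramic fibre blanket interface, ΣR_partial = 1.345 K/W.
T_interface = T_in − Q·ΣR_partial = 506 K − (135.8)(1.345) = 323.3 K

T = 323.3 K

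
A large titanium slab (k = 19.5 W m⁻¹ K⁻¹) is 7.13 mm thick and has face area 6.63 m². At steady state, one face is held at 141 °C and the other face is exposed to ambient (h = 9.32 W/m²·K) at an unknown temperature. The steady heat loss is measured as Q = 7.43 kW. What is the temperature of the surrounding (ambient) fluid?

T_out = 20.3 °C

Series resistances:
  R_titanium = L/(kA) = 0.00713/(19.5·6.63) = 5.515×10^-5 K/W
  R_conv,out = 1/(hA) = 1/(9.32·6.63) = 0.01618 K/W
ΣR = 0.01624 K/W
ΔT = Q·ΣR = 7430 × 0.01624 = 120.7 K
Heat flows outward, so T_out = T_in − ΔT = 141 − 120.7 = 20.3 °C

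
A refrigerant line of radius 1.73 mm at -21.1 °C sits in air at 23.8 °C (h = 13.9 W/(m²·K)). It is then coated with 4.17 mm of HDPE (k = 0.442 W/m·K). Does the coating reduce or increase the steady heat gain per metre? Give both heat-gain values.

increases: 6.78 → 18.8 W/m

Critical radius for a cylinder: r_cr = k/h = 0.0318 m = 3.18 cm.
Outer radius after coating: r₂ = 0.00173 + 0.00417 = 0.00590 m.
Since r₁ < r_cr and r₂ ≤ r_cr, the coating moves toward the maximum at r_cr — heat gain rises.
Bare: R = 1/(2πr₁h) = 6.618 m·K/W; Q = 44.9/6.618 = 6.78 W/m.
Coated: R = R_cond + R_conv = 2.382 m·K/W; Q = 44.9/2.382 = 18.8 W/m.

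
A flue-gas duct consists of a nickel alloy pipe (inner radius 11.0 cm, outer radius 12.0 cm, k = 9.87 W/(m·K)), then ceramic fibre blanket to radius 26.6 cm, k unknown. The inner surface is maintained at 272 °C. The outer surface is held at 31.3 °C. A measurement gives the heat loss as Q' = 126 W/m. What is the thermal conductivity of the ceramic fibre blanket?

ΣR = ΔT/Q' = |272 − 31.3|/126 = 1.910 m·K/W
Known resistances:
  R'_nickel alloy = ln(0.120/0.110)/(2πk) = 0.08701/(2π·9.87) = 0.001403 m·K/W
R_ceramic fibre blanket = ΣR − ΣR_known = 1.910 − 0.001403 = 1.909 m·K/W
ln(r₂/r₁)/(2πk) = 1.909 ⇒ k = 0.7960/(2π·1.909) = 0.0664 W/m·K

k = 0.0664 W/m·K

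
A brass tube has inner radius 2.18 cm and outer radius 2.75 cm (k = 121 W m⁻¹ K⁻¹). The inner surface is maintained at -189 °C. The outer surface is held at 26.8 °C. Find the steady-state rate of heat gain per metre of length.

Q' = 2πk·ΔT/ln(r₂/r₁) = 2π × 121 × 215.8 / ln(0.0275/0.0218) = 7.06×10^5 W/m

Q' = 7.06×10^5 W/m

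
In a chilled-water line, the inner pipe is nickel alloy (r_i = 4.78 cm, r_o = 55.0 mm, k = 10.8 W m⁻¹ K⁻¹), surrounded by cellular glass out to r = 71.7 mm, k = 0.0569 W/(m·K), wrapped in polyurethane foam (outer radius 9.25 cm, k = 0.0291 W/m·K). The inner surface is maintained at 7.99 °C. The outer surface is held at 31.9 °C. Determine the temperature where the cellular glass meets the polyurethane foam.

T = 16.3 °C

Series thermal resistances, inner to outer:
  R'_nickel alloy = ln(0.0550/0.0478)/(2πk) = 0.1403/(2π·10.8) = 0.002068 m·K/W
  R'_cellular glass = ln(0.0717/0.0550)/(2πk) = 0.2652/(2π·0.0569) = 0.7417 m·K/W
  R'_polyurethane foam = ln(0.0925/0.0717)/(2πk) = 0.2547/(2π·0.0291) = 1.393 m·K/W
ΣR = 0.002068 + 0.7417 + 1.393 = 2.137 m·K/W
Q' = ΔT/ΣR = (7.99 °C − 31.9 °C)/2.137 = -11.19 W/m
From the inner boundary to the cellular glass/polyurethane foam interface, ΣR_partial = 0.7438 m·K/W.
T_interface = T_in − Q'·ΣR_partial = 7.99 °C − (-11.19)(0.7438) = 16.3 °C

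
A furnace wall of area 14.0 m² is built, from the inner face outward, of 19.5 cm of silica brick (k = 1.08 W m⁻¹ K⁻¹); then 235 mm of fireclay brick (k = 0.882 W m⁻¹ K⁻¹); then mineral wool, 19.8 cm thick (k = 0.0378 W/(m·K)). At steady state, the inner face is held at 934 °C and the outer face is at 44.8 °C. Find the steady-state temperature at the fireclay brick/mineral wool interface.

Treat each layer as a resistance in series:
  R_silica brick = L/(kA) = 0.195/(1.08·14.0) = 0.01290 K/W
  R_fireclay brick = L/(kA) = 0.235/(0.882·14.0) = 0.01903 K/W
  R_mineral wool = L/(kA) = 0.198/(0.0378·14.0) = 0.3741 K/W
ΣR = 0.01290 + 0.01903 + 0.3741 = 0.4060 K/W
Q = ΔT/ΣR = (934 °C − 44.8 °C)/0.4060 = 2190 W
From the inner boundary to the fireclay brick/mineral wool interface, ΣR_partial = 0.03193 K/W.
T_interface = T_in − Q·ΣR_partial = 934 °C − (2190)(0.03193) = 864 °C

T = 864 °C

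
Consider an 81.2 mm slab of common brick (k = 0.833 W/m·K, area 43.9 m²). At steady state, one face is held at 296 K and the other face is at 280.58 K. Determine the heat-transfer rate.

Q = 6940 W

Q = kA·ΔT/L = 0.833 × 43.9 × |296 K − 280.58 K| / 0.0812 = 6940 W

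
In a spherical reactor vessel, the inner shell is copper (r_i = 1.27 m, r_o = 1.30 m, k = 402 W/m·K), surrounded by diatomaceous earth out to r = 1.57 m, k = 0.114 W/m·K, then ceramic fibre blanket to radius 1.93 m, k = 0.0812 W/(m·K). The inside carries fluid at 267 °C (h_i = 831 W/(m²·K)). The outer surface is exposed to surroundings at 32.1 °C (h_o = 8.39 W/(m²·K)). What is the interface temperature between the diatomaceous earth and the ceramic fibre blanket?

T = 164 °C

Resistance network (inner→outer):
  R_conv,in = 1/(4πr²h) = 1/(4π·1.27²·831) = 5.937×10^-5 K/W
  R_copper = (1/1.27 − 1/1.30)/(4πk) = 0.01817/(4π·402) = 3.597×10^-6 K/W
  R_diatomaceous earth = (1/1.30 − 1/1.57)/(4πk) = 0.1323/(4π·0.114) = 0.09234 K/W
  R_ceramic fibre blanket = (1/1.57 − 1/1.93)/(4πk) = 0.1188/(4π·0.0812) = 0.1164 K/W
  R_conv,out = 1/(4πr²h) = 1/(4π·1.93²·8.39) = 0.002546 K/W
ΣR = 5.937×10^-5 + 3.597×10^-6 + 0.09234 + 0.1164 + 0.002546 = 0.2113 K/W
Q = ΔT/ΣR = (267 °C − 32.1 °C)/0.2113 = 1112 W
From the inner boundary to the diatomaceous earth/ceramic fibre blanket interface, ΣR_partial = 0.09240 K/W.
T_interface = T_in − Q·ΣR_partial = 267 °C − (1112)(0.09240) = 164 °C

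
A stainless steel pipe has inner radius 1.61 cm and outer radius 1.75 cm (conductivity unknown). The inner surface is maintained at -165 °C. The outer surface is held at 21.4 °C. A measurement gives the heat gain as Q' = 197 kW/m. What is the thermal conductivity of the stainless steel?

k = 14.0 W/m·K

ΣR = ΔT/Q' = |-165 − 21.4|/1.97×10^5 = 9.462×10^-4 m·K/W
ln(r₂/r₁)/(2πk) = 9.462×10^-4 ⇒ k = 0.08338/(2π·9.462×10^-4) = 14.0 W/m·K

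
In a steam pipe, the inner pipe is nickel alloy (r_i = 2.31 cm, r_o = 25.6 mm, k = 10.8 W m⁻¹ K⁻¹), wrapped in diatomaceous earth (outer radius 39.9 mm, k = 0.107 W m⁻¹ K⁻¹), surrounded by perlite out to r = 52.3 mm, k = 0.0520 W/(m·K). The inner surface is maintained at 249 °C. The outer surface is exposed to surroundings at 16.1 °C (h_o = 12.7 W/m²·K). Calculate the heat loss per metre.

Q' = 135 W/m

Resistance network (inner→outer):
  R'_nickel alloy = ln(0.0256/0.0231)/(2πk) = 0.1028/(2π·10.8) = 0.001514 m·K/W
  R'_diatomaceous earth = ln(0.0399/0.0256)/(2πk) = 0.4438/(2π·0.107) = 0.6601 m·K/W
  R'_perlite = ln(0.0523/0.0399)/(2πk) = 0.2706/(2π·0.0520) = 0.8283 m·K/W
  R'_conv,out = 1/(2πr h) = 1/(2π·0.0523·12.7) = 0.2396 m·K/W
ΣR = 0.001514 + 0.6601 + 0.8283 + 0.2396 = 1.730 m·K/W
Q' = ΔT/ΣR = (249 °C − 16.1 °C)/1.730 = 135 W/m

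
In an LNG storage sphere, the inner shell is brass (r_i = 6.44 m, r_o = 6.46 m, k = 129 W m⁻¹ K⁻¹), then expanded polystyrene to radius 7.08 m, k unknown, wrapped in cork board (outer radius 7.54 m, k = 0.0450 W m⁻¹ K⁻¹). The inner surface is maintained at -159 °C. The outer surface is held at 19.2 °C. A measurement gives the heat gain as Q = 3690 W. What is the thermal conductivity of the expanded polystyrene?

k = 0.0326 W/m·K

ΣR = ΔT/Q = |-159 − 19.2|/3690 = 0.04829 K/W
Known resistances:
  R_brass = (1/6.44 − 1/6.46)/(4πk) = 4.807×10^-4/(4π·129) = 2.966×10^-7 K/W
  R_cork board = (1/7.08 − 1/7.54)/(4πk) = 0.008617/(4π·0.0450) = 0.01524 K/W
R_expanded polystyrene = ΣR − ΣR_known = 0.04829 − 0.01524 = 0.03305 K/W
(1/r₁−1/r₂)/(4πk) = 0.03305 ⇒ k = 0.01356/(4π·0.03305) = 0.0326 W/m·K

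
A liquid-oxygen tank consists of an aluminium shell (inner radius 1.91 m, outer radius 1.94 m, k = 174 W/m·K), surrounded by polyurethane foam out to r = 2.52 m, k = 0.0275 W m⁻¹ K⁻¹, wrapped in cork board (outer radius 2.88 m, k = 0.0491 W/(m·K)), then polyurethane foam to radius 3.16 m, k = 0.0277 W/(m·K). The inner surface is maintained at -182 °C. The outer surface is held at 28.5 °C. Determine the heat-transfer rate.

Q = 411 W

Series thermal resistances, inner to outer:
  R_aluminium = (1/1.91 − 1/1.94)/(4πk) = 0.008096/(4π·174) = 3.703×10^-6 K/W
  R_polyurethane foam = (1/1.94 − 1/2.52)/(4πk) = 0.1186/(4π·0.0275) = 0.3433 K/W
  R_cork board = (1/2.52 − 1/2.88)/(4πk) = 0.04960/(4π·0.0491) = 0.08039 K/W
  R_polyurethane foam = (1/2.88 − 1/3.16)/(4πk) = 0.03077/(4π·0.0277) = 0.08839 K/W
ΣR = 3.703×10^-6 + 0.3433 + 0.08039 + 0.08839 = 0.5121 K/W
Q = ΔT/ΣR = (-182 °C − 28.5 °C)/0.5121 = -411 W
(Negative Q ⇒ heat flows inward; heat gain = 411 W.)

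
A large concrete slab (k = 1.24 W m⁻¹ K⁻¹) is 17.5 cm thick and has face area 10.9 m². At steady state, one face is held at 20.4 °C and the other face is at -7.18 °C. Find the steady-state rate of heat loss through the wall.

Q = kA·ΔT/L = 1.24 × 10.9 × |20.4 °C − -7.18 °C| / 0.175 = 2130 W

Q = 2.13 kW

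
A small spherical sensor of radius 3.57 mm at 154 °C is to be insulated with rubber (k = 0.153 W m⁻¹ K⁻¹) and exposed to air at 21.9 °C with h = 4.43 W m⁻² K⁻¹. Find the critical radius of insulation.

For a sphere, r_cr = 2k_ins/h = 2·0.153/4.43 = 0.0691 m = 6.91 cm

r_cr = 6.91 cm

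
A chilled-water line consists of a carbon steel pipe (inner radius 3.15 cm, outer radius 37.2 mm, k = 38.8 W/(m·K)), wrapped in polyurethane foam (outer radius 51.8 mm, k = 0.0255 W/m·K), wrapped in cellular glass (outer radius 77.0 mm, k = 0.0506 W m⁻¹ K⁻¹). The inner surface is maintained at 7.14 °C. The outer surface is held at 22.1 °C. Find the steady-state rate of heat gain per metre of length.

Q' = 4.51 W/m

Resistance network (inner→outer):
  R'_carbon steel = ln(0.0372/0.0315)/(2πk) = 0.1663/(2π·38.8) = 6.822×10^-4 m·K/W
  R'_polyurethane foam = ln(0.0518/0.0372)/(2πk) = 0.3311/(2π·0.0255) = 2.066 m·K/W
  R'_cellular glass = ln(0.0770/0.0518)/(2πk) = 0.3964/(2π·0.0506) = 1.247 m·K/W
ΣR = 6.822×10^-4 + 2.066 + 1.247 = 3.314 m·K/W
Q' = ΔT/ΣR = (7.14 °C − 22.1 °C)/3.314 = -4.51 W/m
(Negative Q' ⇒ heat flows inward; heat gain = 4.51 W/m.)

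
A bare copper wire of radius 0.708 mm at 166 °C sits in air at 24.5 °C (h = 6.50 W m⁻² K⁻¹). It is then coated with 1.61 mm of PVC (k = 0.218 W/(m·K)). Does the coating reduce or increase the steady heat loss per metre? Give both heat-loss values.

increases: 4.09 → 12.4 W/m

Critical radius for a cylinder: r_cr = k/h = 0.0335 m = 3.35 cm.
Outer radius after coating: r₂ = 7.08×10^-4 + 0.00161 = 0.002318 m.
Since r₁ < r_cr and r₂ ≤ r_cr, the coating moves toward the maximum at r_cr — heat loss rises.
Bare: R = 1/(2πr₁h) = 34.58 m·K/W; Q = 141.5/34.58 = 4.09 W/m.
Coated: R = R_cond + R_conv = 11.43 m·K/W; Q = 141.5/11.43 = 12.4 W/m.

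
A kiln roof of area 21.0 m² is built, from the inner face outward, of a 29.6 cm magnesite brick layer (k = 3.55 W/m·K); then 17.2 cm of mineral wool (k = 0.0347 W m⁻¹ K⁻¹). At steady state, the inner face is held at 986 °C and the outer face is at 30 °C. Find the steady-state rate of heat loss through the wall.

Resistance network (inner→outer):
  R_magnesite brick = L/(kA) = 0.296/(3.55·21.0) = 0.003970 K/W
  R_mineral wool = L/(kA) = 0.172/(0.0347·21.0) = 0.2360 K/W
ΣR = 0.003970 + 0.2360 = 0.2400 K/W
Q = ΔT/ΣR = (986 °C − 30 °C)/0.2400 = 3980 W

Q = 3.98 kW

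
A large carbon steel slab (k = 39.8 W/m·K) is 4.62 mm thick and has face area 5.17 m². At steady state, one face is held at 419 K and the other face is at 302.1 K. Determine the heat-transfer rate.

Q = kA·ΔT/L = 39.8 × 5.17 × |419 K − 302.1 K| / 0.00462 = 5.21×10^6 W

Q = 5.21×10^6 W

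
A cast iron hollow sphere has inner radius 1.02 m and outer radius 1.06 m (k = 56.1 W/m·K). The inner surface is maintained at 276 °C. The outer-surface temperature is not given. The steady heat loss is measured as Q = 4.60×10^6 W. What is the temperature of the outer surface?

T_out = 34.6 °C

Sum the resistances:
  R_cast iron = (1/1.02 − 1/1.06)/(4πk) = 0.03700/(4π·56.1) = 5.248×10^-5 K/W
ΣR = 5.248×10^-5 K/W
ΔT = Q·ΣR = 4.60×10^6 × 5.248×10^-5 = 241.4 K
Heat flows outward, so T_out = T_in − ΔT = 276 − 241.4 = 34.6 °C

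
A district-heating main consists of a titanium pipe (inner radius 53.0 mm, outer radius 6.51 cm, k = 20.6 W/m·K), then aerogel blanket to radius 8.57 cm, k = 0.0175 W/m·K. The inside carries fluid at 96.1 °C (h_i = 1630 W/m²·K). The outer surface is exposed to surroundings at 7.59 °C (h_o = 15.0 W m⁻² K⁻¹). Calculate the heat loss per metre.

Q' = 33.7 W/m

Series thermal resistances, inner to outer:
  R'_conv,in = 1/(2πr h) = 1/(2π·0.0530·1630) = 0.001842 m·K/W
  R'_titanium = ln(0.0651/0.0530)/(2πk) = 0.2056/(2π·20.6) = 0.001589 m·K/W
  R'_aerogel blanket = ln(0.0857/0.0651)/(2πk) = 0.2749/(2π·0.0175) = 2.500 m·K/W
  R'_conv,out = 1/(2πr h) = 1/(2π·0.0857·15.0) = 0.1238 m·K/W
ΣR = 0.001842 + 0.001589 + 2.500 + 0.1238 = 2.627 m·K/W
Q' = ΔT/ΣR = (96.1 °C − 7.59 °C)/2.627 = 33.7 W/m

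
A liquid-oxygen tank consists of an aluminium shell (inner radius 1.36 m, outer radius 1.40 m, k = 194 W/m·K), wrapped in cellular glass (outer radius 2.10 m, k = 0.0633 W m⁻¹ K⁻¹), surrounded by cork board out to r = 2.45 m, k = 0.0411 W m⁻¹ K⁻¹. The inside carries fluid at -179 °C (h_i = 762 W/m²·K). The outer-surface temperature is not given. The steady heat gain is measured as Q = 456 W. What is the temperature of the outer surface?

T_out = 17.6 °C

Series resistances:
  R_conv,in = 1/(4πr²h) = 1/(4π·1.36²·762) = 5.646×10^-5 K/W
  R_aluminium = (1/1.36 − 1/1.40)/(4πk) = 0.02101/(4π·194) = 8.618×10^-6 K/W
  R_cellular glass = (1/1.40 − 1/2.10)/(4πk) = 0.2381/(4π·0.0633) = 0.2993 K/W
  R_cork board = (1/2.10 − 1/2.45)/(4πk) = 0.06803/(4π·0.0411) = 0.1317 K/W
ΣR = 0.4311 K/W
ΔT = Q·ΣR = 456 × 0.4311 = 196.6 K
Heat flows inward, so T_out = T_in + ΔT = -179 + 196.6 = 17.6 °C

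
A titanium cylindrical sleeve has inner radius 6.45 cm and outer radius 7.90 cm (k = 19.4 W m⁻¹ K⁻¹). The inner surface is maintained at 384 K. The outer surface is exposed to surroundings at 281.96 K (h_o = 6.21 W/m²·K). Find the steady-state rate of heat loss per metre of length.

Q' = 313 W/m

Series thermal resistances, inner to outer:
  R'_titanium = ln(0.0790/0.0645)/(2πk) = 0.2028/(2π·19.4) = 0.001664 m·K/W
  R'_conv,out = 1/(2πr h) = 1/(2π·0.0790·6.21) = 0.3244 m·K/W
ΣR = 0.001664 + 0.3244 = 0.3261 m·K/W
Q' = ΔT/ΣR = (384 K − 281.96 K)/0.3261 = 313 W/m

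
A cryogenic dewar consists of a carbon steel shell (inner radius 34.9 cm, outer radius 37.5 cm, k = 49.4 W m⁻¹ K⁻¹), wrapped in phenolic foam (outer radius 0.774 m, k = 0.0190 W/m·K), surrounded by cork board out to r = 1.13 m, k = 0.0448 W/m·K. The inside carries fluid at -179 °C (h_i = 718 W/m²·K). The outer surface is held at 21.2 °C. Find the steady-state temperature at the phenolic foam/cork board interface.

T = -1.1 °C

Resistance network (inner→outer):
  R_conv,in = 1/(4πr²h) = 1/(4π·0.349²·718) = 9.099×10^-4 K/W
  R_carbon steel = (1/0.349 − 1/0.375)/(4πk) = 0.1987/(4π·49.4) = 3.200×10^-4 K/W
  R_phenolic foam = (1/0.375 − 1/0.774)/(4πk) = 1.375/(4π·0.0190) = 5.758 K/W
  R_cork board = (1/0.774 − 1/1.13)/(4πk) = 0.4070/(4π·0.0448) = 0.7230 K/W
ΣR = 9.099×10^-4 + 3.200×10^-4 + 5.758 + 0.7230 = 6.482 K/W
Q = ΔT/ΣR = (-179 °C − 21.2 °C)/6.482 = -30.89 W
From the inner boundary to the phenolic foam/cork board interface, ΣR_partial = 5.759 K/W.
T_interface = T_in − Q·ΣR_partial = -179 °C − (-30.89)(5.759) = -1.1 °C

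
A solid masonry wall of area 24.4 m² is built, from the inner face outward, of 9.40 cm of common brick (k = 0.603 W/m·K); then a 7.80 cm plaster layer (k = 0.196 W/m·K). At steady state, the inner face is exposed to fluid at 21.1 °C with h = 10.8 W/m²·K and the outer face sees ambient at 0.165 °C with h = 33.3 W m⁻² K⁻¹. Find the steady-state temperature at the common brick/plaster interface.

T = 13.4 °C

Resistance network (inner→outer):
  R_conv,in = 1/(hA) = 1/(10.8·24.4) = 0.003795 K/W
  R_common brick = L/(kA) = 0.0940/(0.603·24.4) = 0.006389 K/W
  R_plaster = L/(kA) = 0.0780/(0.196·24.4) = 0.01631 K/W
  R_conv,out = 1/(hA) = 1/(33.3·24.4) = 0.001231 K/W
ΣR = 0.003795 + 0.006389 + 0.01631 + 0.001231 = 0.02773 K/W
Q = ΔT/ΣR = (21.1 °C − 0.165 °C)/0.02773 = 755.0 W
From the inner boundary to the common brick/plaster interface, ΣR_partial = 0.01018 K/W.
T_interface = T_in − Q·ΣR_partial = 21.1 °C − (755.0)(0.01018) = 13.4 °C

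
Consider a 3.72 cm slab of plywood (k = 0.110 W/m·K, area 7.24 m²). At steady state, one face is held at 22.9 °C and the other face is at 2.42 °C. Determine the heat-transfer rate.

Q = kA·ΔT/L = 0.110 × 7.24 × |22.9 °C − 2.42 °C| / 0.0372 = 438 W

Q = 438 W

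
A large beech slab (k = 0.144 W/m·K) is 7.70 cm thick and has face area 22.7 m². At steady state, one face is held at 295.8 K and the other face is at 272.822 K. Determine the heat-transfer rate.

Q = 975 W

Q = kA·ΔT/L = 0.144 × 22.7 × |295.8 K − 272.822 K| / 0.0770 = 975 W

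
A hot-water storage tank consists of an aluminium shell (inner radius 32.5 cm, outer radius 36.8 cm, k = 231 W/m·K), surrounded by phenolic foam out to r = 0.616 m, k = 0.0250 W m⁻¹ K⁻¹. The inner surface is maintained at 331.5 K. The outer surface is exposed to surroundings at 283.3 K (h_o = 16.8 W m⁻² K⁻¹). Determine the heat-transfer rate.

Q = 13.8 W

Resistance network (inner→outer):
  R_aluminium = (1/0.325 − 1/0.368)/(4πk) = 0.3595/(4π·231) = 1.239×10^-4 K/W
  R_phenolic foam = (1/0.368 − 1/0.616)/(4πk) = 1.094/(4π·0.0250) = 3.482 K/W
  R_conv,out = 1/(4πr²h) = 1/(4π·0.616²·16.8) = 0.01248 K/W
ΣR = 1.239×10^-4 + 3.482 + 0.01248 = 3.495 K/W
Q = ΔT/ΣR = (331.5 K − 283.3 K)/3.495 = 13.8 W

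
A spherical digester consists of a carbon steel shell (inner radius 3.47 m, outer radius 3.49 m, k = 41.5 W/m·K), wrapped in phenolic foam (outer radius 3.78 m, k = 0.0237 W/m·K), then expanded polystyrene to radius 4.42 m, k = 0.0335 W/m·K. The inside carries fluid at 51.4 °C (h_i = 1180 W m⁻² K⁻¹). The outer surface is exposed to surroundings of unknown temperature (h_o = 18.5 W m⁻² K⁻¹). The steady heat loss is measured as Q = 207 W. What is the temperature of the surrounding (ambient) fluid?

Sum the resistances:
  R_conv,in = 1/(4πr²h) = 1/(4π·3.47²·1180) = 5.601×10^-6 K/W
  R_carbon steel = (1/3.47 − 1/3.49)/(4πk) = 0.001651/(4π·41.5) = 3.167×10^-6 K/W
  R_phenolic foam = (1/3.49 − 1/3.78)/(4πk) = 0.02198/(4π·0.0237) = 0.07381 K/W
  R_expanded polystyrene = (1/3.78 − 1/4.42)/(4πk) = 0.03831/(4π·0.0335) = 0.09099 K/W
  R_conv,out = 1/(4πr²h) = 1/(4π·4.42²·18.5) = 2.202×10^-4 K/W
ΣR = 0.1650 K/W
ΔT = Q·ΣR = 207 × 0.1650 = 34.16 K
Heat flows outward, so T_out = T_in − ΔT = 51.4 − 34.16 = 17.2 °C

T_out = 17.2 °C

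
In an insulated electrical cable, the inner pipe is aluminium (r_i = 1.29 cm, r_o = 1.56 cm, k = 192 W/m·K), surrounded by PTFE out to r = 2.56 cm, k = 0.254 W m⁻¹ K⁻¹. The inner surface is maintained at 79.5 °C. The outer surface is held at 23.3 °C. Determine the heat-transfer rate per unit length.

Resistance network (inner→outer):
  R'_aluminium = ln(0.0156/0.0129)/(2πk) = 0.1900/(2π·192) = 1.575×10^-4 m·K/W
  R'_PTFE = ln(0.0256/0.0156)/(2πk) = 0.4953/(2π·0.254) = 0.3104 m·K/W
ΣR = 1.575×10^-4 + 0.3104 = 0.3106 m·K/W
Q' = ΔT/ΣR = (79.5 °C − 23.3 °C)/0.3106 = 181 W/m

Q' = 181 W/m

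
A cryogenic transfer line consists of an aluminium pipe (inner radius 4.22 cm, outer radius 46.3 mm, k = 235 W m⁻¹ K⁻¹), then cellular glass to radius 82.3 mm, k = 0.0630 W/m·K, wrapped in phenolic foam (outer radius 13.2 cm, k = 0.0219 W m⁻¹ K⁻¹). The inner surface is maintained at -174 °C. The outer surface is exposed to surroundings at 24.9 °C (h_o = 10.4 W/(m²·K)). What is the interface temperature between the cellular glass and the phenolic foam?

T = -116 °C

Resistance network (inner→outer):
  R'_aluminium = ln(0.0463/0.0422)/(2πk) = 0.09272/(2π·235) = 6.280×10^-5 m·K/W
  R'_cellular glass = ln(0.0823/0.0463)/(2πk) = 0.5752/(2π·0.0630) = 1.453 m·K/W
  R'_phenolic foam = ln(0.132/0.0823)/(2πk) = 0.4724/(2π·0.0219) = 3.433 m·K/W
  R'_conv,out = 1/(2πr h) = 1/(2π·0.132·10.4) = 0.1159 m·K/W
ΣR = 6.280×10^-5 + 1.453 + 3.433 + 0.1159 = 5.002 m·K/W
Q' = ΔT/ΣR = (-174 °C − 24.9 °C)/5.002 = -39.76 W/m
From the inner boundary to the cellular glass/phenolic foam interface, ΣR_partial = 1.453 m·K/W.
T_interface = T_in − Q'·ΣR_partial = -174 °C − (-39.76)(1.453) = -116 °C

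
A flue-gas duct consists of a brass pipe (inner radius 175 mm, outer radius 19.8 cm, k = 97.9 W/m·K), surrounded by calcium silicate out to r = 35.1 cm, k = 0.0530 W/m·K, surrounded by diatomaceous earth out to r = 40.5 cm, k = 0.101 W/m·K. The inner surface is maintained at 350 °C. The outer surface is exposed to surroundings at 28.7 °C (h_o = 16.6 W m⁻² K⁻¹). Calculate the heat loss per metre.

Q' = 163 W/m

Treat each layer as a resistance in series:
  R'_brass = ln(0.198/0.175)/(2πk) = 0.1235/(2π·97.9) = 2.007×10^-4 m·K/W
  R'_calcium silicate = ln(0.351/0.198)/(2πk) = 0.5725/(2π·0.0530) = 1.719 m·K/W
  R'_diatomaceous earth = ln(0.405/0.351)/(2πk) = 0.1431/(2π·0.101) = 0.2255 m·K/W
  R'_conv,out = 1/(2πr h) = 1/(2π·0.405·16.6) = 0.02367 m·K/W
ΣR = 2.007×10^-4 + 1.719 + 0.2255 + 0.02367 = 1.968 m·K/W
Q' = ΔT/ΣR = (350 °C − 28.7 °C)/1.968 = 163 W/m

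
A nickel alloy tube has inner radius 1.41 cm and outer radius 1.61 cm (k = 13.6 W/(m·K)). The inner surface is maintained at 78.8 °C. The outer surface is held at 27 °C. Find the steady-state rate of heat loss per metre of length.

Q' = 33.4 kW/m

Q' = 2πk·ΔT/ln(r₂/r₁) = 2π × 13.6 × 51.8 / ln(0.0161/0.0141) = 33400 W/m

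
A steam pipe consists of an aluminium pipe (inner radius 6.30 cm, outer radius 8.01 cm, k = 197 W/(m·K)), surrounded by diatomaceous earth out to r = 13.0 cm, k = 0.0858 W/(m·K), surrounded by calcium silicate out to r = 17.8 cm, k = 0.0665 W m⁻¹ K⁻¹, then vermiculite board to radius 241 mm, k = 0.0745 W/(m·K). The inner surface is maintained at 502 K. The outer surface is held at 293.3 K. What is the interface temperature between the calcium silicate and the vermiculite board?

Treat each layer as a resistance in series:
  R'_aluminium = ln(0.0801/0.0630)/(2πk) = 0.2401/(2π·197) = 1.940×10^-4 m·K/W
  R'_diatomaceous earth = ln(0.130/0.0801)/(2πk) = 0.4843/(2π·0.0858) = 0.8983 m·K/W
  R'_calcium silicate = ln(0.178/0.130)/(2πk) = 0.3142/(2π·0.0665) = 0.7521 m·K/W
  R'_vermiculite board = ln(0.241/0.178)/(2πk) = 0.3030/(2π·0.0745) = 0.6473 m·K/W
ΣR = 1.940×10^-4 + 0.8983 + 0.7521 + 0.6473 = 2.298 m·K/W
Q' = ΔT/ΣR = (502 K − 293.3 K)/2.298 = 90.82 W/m
From the inner boundary to the calcium silicate/vermiculite board interface, ΣR_partial = 1.651 m·K/W.
T_interface = T_in − Q'·ΣR_partial = 502 K − (90.82)(1.651) = 352.1 K

T = 352.1 K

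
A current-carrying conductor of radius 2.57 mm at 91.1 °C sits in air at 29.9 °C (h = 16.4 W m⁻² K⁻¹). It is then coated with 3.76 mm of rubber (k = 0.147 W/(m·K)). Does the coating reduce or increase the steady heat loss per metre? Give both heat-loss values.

increases: 16.2 → 24.4 W/m

Critical radius for a cylinder: r_cr = k/h = 0.00896 m = 0.896 cm.
Outer radius after coating: r₂ = 0.00257 + 0.00376 = 0.00633 m.
Since r₁ < r_cr and r₂ ≤ r_cr, the coating moves toward the maximum at r_cr — heat loss rises.
Bare: R = 1/(2πr₁h) = 3.776 m·K/W; Q = 61.2/3.776 = 16.2 W/m.
Coated: R = R_cond + R_conv = 2.509 m·K/W; Q = 61.2/2.509 = 24.4 W/m.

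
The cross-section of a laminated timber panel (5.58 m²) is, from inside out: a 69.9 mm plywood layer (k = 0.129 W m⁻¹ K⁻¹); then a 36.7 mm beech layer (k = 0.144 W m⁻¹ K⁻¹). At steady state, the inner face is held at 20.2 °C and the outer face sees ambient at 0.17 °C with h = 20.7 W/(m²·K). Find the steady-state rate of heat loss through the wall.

Q = 132 W

Resistance network (inner→outer):
  R_plywood = L/(kA) = 0.0699/(0.129·5.58) = 0.09711 K/W
  R_beech = L/(kA) = 0.0367/(0.144·5.58) = 0.04567 K/W
  R_conv,out = 1/(hA) = 1/(20.7·5.58) = 0.008658 K/W
ΣR = 0.09711 + 0.04567 + 0.008658 = 0.1514 K/W
Q = ΔT/ΣR = (20.2 °C − 0.17 °C)/0.1514 = 132 W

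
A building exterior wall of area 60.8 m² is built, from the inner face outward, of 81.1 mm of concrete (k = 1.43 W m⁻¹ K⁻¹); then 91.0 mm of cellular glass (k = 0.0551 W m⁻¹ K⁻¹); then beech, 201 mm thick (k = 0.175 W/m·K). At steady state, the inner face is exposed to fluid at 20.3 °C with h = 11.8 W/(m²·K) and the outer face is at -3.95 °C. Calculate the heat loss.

Q = 501 W

Treat each layer as a resistance in series:
  R_conv,in = 1/(hA) = 1/(11.8·60.8) = 0.001394 K/W
  R_concrete = L/(kA) = 0.0811/(1.43·60.8) = 9.328×10^-4 K/W
  R_cellular glass = L/(kA) = 0.0910/(0.0551·60.8) = 0.02716 K/W
  R_beech = L/(kA) = 0.201/(0.175·60.8) = 0.01889 K/W
ΣR = 0.001394 + 9.328×10^-4 + 0.02716 + 0.01889 = 0.04838 K/W
Q = ΔT/ΣR = (20.3 °C − -3.95 °C)/0.04838 = 501 W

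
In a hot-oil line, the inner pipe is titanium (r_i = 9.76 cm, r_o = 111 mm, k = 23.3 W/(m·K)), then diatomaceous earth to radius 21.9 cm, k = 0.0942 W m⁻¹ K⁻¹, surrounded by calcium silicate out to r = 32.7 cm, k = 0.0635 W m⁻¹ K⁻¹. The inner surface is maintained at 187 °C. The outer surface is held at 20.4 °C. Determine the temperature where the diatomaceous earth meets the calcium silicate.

Series thermal resistances, inner to outer:
  R'_titanium = ln(0.111/0.0976)/(2πk) = 0.1287/(2π·23.3) = 8.788×10^-4 m·K/W
  R'_diatomaceous earth = ln(0.219/0.111)/(2πk) = 0.6795/(2π·0.0942) = 1.148 m·K/W
  R'_calcium silicate = ln(0.327/0.219)/(2πk) = 0.4009/(2π·0.0635) = 1.005 m·K/W
ΣR = 8.788×10^-4 + 1.148 + 1.005 = 2.154 m·K/W
Q' = ΔT/ΣR = (187 °C − 20.4 °C)/2.154 = 77.34 W/m
From the inner boundary to the diatomaceous earth/calcium silicate interface, ΣR_partial = 1.149 m·K/W.
T_interface = T_in − Q'·ΣR_partial = 187 °C − (77.34)(1.149) = 98.1 °C

T = 98.1 °C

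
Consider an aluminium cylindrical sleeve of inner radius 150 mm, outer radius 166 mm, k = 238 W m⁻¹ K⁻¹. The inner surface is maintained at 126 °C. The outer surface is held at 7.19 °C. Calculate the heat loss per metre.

Q' = 1750 kW/m

Q' = 2πk·ΔT/ln(r₂/r₁) = 2π × 238 × 118.81 / ln(0.166/0.150) = 1.75×10^6 W/m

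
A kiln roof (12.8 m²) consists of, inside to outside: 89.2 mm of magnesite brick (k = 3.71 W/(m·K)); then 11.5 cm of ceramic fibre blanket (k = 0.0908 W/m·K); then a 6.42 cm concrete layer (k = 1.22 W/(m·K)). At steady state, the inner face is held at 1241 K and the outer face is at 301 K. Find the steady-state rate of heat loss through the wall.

Q = 8.96 kW

Treat each layer as a resistance in series:
  R_magnesite brick = L/(kA) = 0.0892/(3.71·12.8) = 0.001878 K/W
  R_ceramic fibre blanket = L/(kA) = 0.115/(0.0908·12.8) = 0.09895 K/W
  R_concrete = L/(kA) = 0.0642/(1.22·12.8) = 0.004111 K/W
ΣR = 0.001878 + 0.09895 + 0.004111 = 0.1049 K/W
Q = ΔT/ΣR = (1241 K − 301 K)/0.1049 = 8960 W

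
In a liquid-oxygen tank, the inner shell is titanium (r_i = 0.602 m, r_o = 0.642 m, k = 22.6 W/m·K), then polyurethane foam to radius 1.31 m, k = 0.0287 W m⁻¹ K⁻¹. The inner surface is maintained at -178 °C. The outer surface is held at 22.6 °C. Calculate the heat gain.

Q = 91.1 W

Treat each layer as a resistance in series:
  R_titanium = (1/0.602 − 1/0.642)/(4πk) = 0.1035/(4π·22.6) = 3.644×10^-4 K/W
  R_polyurethane foam = (1/0.642 − 1/1.31)/(4πk) = 0.7943/(4π·0.0287) = 2.202 K/W
ΣR = 3.644×10^-4 + 2.202 = 2.202 K/W
Q = ΔT/ΣR = (-178 °C − 22.6 °C)/2.202 = -91.1 W
(Negative Q ⇒ heat flows inward; heat gain = 91.1 W.)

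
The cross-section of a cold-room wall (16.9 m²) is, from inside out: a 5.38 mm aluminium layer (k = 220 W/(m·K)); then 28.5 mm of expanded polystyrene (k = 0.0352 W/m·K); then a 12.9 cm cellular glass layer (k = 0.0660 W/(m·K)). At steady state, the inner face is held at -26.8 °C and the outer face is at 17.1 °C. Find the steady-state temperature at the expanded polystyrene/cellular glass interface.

T = -13.9 °C

Resistance network (inner→outer):
  R_aluminium = L/(kA) = 0.00538/(220·16.9) = 1.447×10^-6 K/W
  R_expanded polystyrene = L/(kA) = 0.0285/(0.0352·16.9) = 0.04791 K/W
  R_cellular glass = L/(kA) = 0.129/(0.0660·16.9) = 0.1157 K/W
ΣR = 1.447×10^-6 + 0.04791 + 0.1157 = 0.1636 K/W
Q = ΔT/ΣR = (-26.8 °C − 17.1 °C)/0.1636 = -268.3 W
From the inner boundary to the expanded polystyrene/cellular glass interface, ΣR_partial = 0.04791 K/W.
T_interface = T_in − Q·ΣR_partial = -26.8 °C − (-268.3)(0.04791) = -13.9 °C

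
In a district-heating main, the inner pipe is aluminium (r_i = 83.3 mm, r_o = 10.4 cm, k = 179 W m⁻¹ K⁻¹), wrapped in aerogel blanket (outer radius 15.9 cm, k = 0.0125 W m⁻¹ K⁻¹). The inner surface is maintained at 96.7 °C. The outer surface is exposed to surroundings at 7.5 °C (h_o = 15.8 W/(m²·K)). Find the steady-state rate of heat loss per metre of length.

Q' = 16.3 W/m

Resistance network (inner→outer):
  R'_aluminium = ln(0.104/0.0833)/(2πk) = 0.2219/(2π·179) = 1.973×10^-4 m·K/W
  R'_aerogel blanket = ln(0.159/0.104)/(2πk) = 0.4245/(2π·0.0125) = 5.405 m·K/W
  R'_conv,out = 1/(2πr h) = 1/(2π·0.159·15.8) = 0.06335 m·K/W
ΣR = 1.973×10^-4 + 5.405 + 0.06335 = 5.469 m·K/W
Q' = ΔT/ΣR = (96.7 °C − 7.5 °C)/5.469 = 16.3 W/m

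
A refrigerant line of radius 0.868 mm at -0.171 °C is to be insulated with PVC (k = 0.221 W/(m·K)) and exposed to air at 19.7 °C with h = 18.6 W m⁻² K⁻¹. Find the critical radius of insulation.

r_cr = 1.19 cm

For a cylinder, r_cr = k_ins/h = 0.221/18.6 = 0.0119 m = 1.19 cm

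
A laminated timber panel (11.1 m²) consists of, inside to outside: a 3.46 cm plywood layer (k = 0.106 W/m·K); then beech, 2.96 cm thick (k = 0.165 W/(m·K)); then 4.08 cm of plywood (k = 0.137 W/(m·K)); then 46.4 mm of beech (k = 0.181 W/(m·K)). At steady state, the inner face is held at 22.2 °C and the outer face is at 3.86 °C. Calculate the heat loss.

Treat each layer as a resistance in series:
  R_plywood = L/(kA) = 0.0346/(0.106·11.1) = 0.02941 K/W
  R_beech = L/(kA) = 0.0296/(0.165·11.1) = 0.01616 K/W
  R_plywood = L/(kA) = 0.0408/(0.137·11.1) = 0.02683 K/W
  R_beech = L/(kA) = 0.0464/(0.181·11.1) = 0.02309 K/W
ΣR = 0.02941 + 0.01616 + 0.02683 + 0.02309 = 0.09549 K/W
Q = ΔT/ΣR = (22.2 °C − 3.86 °C)/0.09549 = 192 W

Q = 192 W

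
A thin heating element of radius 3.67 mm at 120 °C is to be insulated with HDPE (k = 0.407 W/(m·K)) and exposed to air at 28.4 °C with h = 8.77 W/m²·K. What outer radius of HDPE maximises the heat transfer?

For a cylinder, r_cr = k_ins/h = 0.407/8.77 = 0.0464 m = 4.64 cm

r_cr = 4.64 cm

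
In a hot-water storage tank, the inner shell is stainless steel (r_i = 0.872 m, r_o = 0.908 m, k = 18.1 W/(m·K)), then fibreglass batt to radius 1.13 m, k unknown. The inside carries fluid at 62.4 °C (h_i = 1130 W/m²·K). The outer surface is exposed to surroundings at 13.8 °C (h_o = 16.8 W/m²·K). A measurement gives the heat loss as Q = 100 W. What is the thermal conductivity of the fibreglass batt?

k = 0.0357 W/m·K

ΣR = ΔT/Q = |62.4 − 13.8|/100 = 0.4860 K/W
Known resistances:
  R_conv,in = 1/(4πr²h) = 1/(4π·0.872²·1130) = 9.261×10^-5 K/W
  R_stainless steel = (1/0.872 − 1/0.908)/(4πk) = 0.04547/(4π·18.1) = 1.999×10^-4 K/W
  R_conv,out = 1/(4πr²h) = 1/(4π·1.13²·16.8) = 0.003710 K/W
R_fibreglass batt = ΣR − ΣR_known = 0.4860 − 0.004003 = 0.4820 K/W
(1/r₁−1/r₂)/(4πk) = 0.4820 ⇒ k = 0.2164/(4π·0.4820) = 0.0357 W/m·K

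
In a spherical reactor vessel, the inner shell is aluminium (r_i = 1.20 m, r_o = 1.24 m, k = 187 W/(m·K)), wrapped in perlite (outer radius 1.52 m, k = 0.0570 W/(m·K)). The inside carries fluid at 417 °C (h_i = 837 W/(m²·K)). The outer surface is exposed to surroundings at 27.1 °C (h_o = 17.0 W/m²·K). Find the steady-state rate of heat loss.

Q = 1860 W

Series thermal resistances, inner to outer:
  R_conv,in = 1/(4πr²h) = 1/(4π·1.20²·837) = 6.602×10^-5 K/W
  R_aluminium = (1/1.20 − 1/1.24)/(4πk) = 0.02688/(4π·187) = 1.144×10^-5 K/W
  R_perlite = (1/1.24 − 1/1.52)/(4πk) = 0.1486/(4π·0.0570) = 0.2074 K/W
  R_conv,out = 1/(4πr²h) = 1/(4π·1.52²·17.0) = 0.002026 K/W
ΣR = 6.602×10^-5 + 1.144×10^-5 + 0.2074 + 0.002026 = 0.2095 K/W
Q = ΔT/ΣR = (417 °C − 27.1 °C)/0.2095 = 1860 W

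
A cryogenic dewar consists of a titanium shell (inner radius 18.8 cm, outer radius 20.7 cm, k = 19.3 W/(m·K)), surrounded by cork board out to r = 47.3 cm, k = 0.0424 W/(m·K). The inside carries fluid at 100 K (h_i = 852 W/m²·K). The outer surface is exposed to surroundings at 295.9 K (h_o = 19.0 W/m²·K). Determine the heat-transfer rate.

Resistance network (inner→outer):
  R_conv,in = 1/(4πr²h) = 1/(4π·0.188²·852) = 0.002643 K/W
  R_titanium = (1/0.188 − 1/0.207)/(4πk) = 0.4882/(4π·19.3) = 0.002013 K/W
  R_cork board = (1/0.207 − 1/0.473)/(4πk) = 2.717/(4π·0.0424) = 5.099 K/W
  R_conv,out = 1/(4πr²h) = 1/(4π·0.473²·19.0) = 0.01872 K/W
ΣR = 0.002643 + 0.002013 + 5.099 + 0.01872 = 5.122 K/W
Q = ΔT/ΣR = (100 K − 295.9 K)/5.122 = -38.2 W
(Negative Q ⇒ heat flows inward; heat gain = 38.2 W.)

Q = 38.2 W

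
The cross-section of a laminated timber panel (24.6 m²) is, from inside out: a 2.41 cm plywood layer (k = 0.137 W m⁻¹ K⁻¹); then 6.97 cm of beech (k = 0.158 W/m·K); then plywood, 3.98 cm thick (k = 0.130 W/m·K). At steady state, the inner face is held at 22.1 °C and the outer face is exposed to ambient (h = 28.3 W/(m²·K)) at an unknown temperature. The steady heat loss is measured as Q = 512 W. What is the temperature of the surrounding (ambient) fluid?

T_out = 2.15 °C

Sum the resistances:
  R_plywood = L/(kA) = 0.0241/(0.137·24.6) = 0.007151 K/W
  R_beech = L/(kA) = 0.0697/(0.158·24.6) = 0.01793 K/W
  R_plywood = L/(kA) = 0.0398/(0.130·24.6) = 0.01245 K/W
  R_conv,out = 1/(hA) = 1/(28.3·24.6) = 0.001436 K/W
ΣR = 0.03897 K/W
ΔT = Q·ΣR = 512 × 0.03897 = 19.95 K
Heat flows outward, so T_out = T_in − ΔT = 22.1 − 19.95 = 2.15 °C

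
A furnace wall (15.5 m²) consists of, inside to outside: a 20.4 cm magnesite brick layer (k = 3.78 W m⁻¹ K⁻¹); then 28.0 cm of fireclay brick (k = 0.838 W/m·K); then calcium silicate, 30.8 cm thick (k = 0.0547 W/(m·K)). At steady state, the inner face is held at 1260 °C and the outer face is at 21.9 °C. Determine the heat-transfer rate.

Series thermal resistances, inner to outer:
  R_magnesite brick = L/(kA) = 0.204/(3.78·15.5) = 0.003482 K/W
  R_fireclay brick = L/(kA) = 0.280/(0.838·15.5) = 0.02156 K/W
  R_calcium silicate = L/(kA) = 0.308/(0.0547·15.5) = 0.3633 K/W
ΣR = 0.003482 + 0.02156 + 0.3633 = 0.3883 K/W
Q = ΔT/ΣR = (1260 °C − 21.9 °C)/0.3883 = 3190 W

Q = 3.19 kW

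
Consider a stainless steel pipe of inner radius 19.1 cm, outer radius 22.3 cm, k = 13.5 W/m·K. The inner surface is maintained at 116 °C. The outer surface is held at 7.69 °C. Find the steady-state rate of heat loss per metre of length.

Q' = 2πk·ΔT/ln(r₂/r₁) = 2π × 13.5 × 108.31 / ln(0.223/0.191) = 59300 W/m

Q' = 59.3 kW/m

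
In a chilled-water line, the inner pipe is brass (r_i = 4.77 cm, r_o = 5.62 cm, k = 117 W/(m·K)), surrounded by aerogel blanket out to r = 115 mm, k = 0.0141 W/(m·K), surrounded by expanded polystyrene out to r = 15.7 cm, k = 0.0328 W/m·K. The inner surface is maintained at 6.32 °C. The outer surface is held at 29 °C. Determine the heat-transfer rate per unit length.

Q' = 2.36 W/m

Series thermal resistances, inner to outer:
  R'_brass = ln(0.0562/0.0477)/(2πk) = 0.1640/(2π·117) = 2.231×10^-4 m·K/W
  R'_aerogel blanket = ln(0.115/0.0562)/(2πk) = 0.7160/(2π·0.0141) = 8.082 m·K/W
  R'_expanded polystyrene = ln(0.157/0.115)/(2πk) = 0.3113/(2π·0.0328) = 1.511 m·K/W
ΣR = 2.231×10^-4 + 8.082 + 1.511 = 9.593 m·K/W
Q' = ΔT/ΣR = (6.32 °C − 29 °C)/9.593 = -2.36 W/m
(Negative Q' ⇒ heat flows inward; heat gain = 2.36 W/m.)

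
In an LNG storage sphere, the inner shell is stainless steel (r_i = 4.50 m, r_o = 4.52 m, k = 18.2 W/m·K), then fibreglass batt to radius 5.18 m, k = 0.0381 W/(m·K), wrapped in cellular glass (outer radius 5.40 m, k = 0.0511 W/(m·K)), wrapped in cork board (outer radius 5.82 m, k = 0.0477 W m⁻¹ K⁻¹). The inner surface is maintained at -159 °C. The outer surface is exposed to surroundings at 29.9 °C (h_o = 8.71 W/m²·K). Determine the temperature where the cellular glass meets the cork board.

Treat each layer as a resistance in series:
  R_stainless steel = (1/4.50 − 1/4.52)/(4πk) = 9.833×10^-4/(4π·18.2) = 4.299×10^-6 K/W
  R_fibreglass batt = (1/4.52 − 1/5.18)/(4πk) = 0.02819/(4π·0.0381) = 0.05888 K/W
  R_cellular glass = (1/5.18 − 1/5.40)/(4πk) = 0.007865/(4π·0.0511) = 0.01225 K/W
  R_cork board = (1/5.40 − 1/5.82)/(4πk) = 0.01336/(4π·0.0477) = 0.02229 K/W
  R_conv,out = 1/(4πr²h) = 1/(4π·5.82²·8.71) = 2.697×10^-4 K/W
ΣR = 4.299×10^-6 + 0.05888 + 0.01225 + 0.02229 + 2.697×10^-4 = 0.09369 K/W
Q = ΔT/ΣR = (-159 °C − 29.9 °C)/0.09369 = -2016 W
From the inner boundary to the cellular glass/cork board interface, ΣR_partial = 0.07113 K/W.
T_interface = T_in − Q·ΣR_partial = -159 °C − (-2016)(0.07113) = -15.6 °C

T = -15.6 °C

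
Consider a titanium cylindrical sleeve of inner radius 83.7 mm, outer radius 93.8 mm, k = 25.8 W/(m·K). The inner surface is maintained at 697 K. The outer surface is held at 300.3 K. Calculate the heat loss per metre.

Q' = 2πk·ΔT/ln(r₂/r₁) = 2π × 25.8 × 396.7 / ln(0.0938/0.0837) = 5.64×10^5 W/m

Q' = 5.64×10^5 W/m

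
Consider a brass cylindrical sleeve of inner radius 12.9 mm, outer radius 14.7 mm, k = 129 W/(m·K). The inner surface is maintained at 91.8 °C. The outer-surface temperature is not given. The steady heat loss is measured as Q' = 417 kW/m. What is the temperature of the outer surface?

Series resistances:
  R'_brass = ln(0.0147/0.0129)/(2πk) = 0.1306/(2π·129) = 1.612×10^-4 m·K/W
ΣR = 1.612×10^-4 m·K/W
ΔT = Q'·ΣR = 4.17×10^5 × 1.612×10^-4 = 67.22 K
Heat flows outward, so T_out = T_in − ΔT = 91.8 − 67.22 = 24.6 °C

T_out = 24.6 °C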